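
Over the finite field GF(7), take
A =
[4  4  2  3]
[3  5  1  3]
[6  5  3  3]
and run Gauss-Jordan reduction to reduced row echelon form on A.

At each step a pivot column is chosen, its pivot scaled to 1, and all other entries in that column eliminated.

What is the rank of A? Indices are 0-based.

rank = 3

[1] R0 /= 4  ⇒  (1, 1, 4, 6)
     R1 -= 3·R0  ⇒  (0, 2, 3, 6)
     R2 -= 6·R0  ⇒  (0, 6, 0, 2)
[2] R1 /= 2  ⇒  (0, 1, 5, 3)
     R0 -= 1·R1  ⇒  (1, 0, 6, 3)
     R2 -= 6·R1  ⇒  (0, 0, 5, 5)
[3] R2 /= 5  ⇒  (0, 0, 1, 1)
     R0 -= 6·R2  ⇒  (1, 0, 0, 4)
     R1 -= 5·R2  ⇒  (0, 1, 0, 5)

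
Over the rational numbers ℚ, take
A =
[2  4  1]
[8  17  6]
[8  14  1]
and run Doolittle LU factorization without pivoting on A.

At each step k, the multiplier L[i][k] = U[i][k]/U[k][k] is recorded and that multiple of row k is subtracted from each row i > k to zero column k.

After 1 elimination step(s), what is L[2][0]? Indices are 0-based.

k=0: U[0][0]=2
  eliminate (1,0): mult=4, new row 1: (0, 1, 2); set L[1][0]=4
  eliminate (2,0): mult=4, new row 2: (0, -2, -3); set L[2][0]=4

L[2][0] = 4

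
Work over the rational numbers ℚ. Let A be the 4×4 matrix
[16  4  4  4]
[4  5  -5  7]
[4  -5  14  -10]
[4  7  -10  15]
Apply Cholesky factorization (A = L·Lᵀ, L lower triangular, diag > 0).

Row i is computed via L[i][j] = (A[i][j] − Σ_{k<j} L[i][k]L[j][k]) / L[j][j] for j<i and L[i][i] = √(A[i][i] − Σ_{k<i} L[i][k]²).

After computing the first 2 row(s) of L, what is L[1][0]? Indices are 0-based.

Step 1: L[0][0] = √(16) = 4.
  L[1][0] = (4) / L[0][0] = 1.
Step 2: L[1][1] = √(4) = 2.

L[1][0] = 1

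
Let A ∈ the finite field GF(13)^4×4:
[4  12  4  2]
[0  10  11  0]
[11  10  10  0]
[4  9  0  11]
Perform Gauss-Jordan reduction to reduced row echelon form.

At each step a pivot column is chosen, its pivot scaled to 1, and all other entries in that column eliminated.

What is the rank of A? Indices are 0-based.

rank = 4

[1] R0 /= 4  ⇒  (1, 3, 1, 7)
     R2 -= 11·R0  ⇒  (0, 3, 12, 1)
     R3 -= 4·R0  ⇒  (0, 10, 9, 9)
[2] R1 /= 10  ⇒  (0, 1, 5, 0)
     R0 -= 3·R1  ⇒  (1, 0, 12, 7)
     R2 -= 3·R1  ⇒  (0, 0, 10, 1)
     R3 -= 10·R1  ⇒  (0, 0, 11, 9)
[3] R2 /= 10  ⇒  (0, 0, 1, 4)
     R0 -= 12·R2  ⇒  (1, 0, 0, 11)
     R1 -= 5·R2  ⇒  (0, 1, 0, 6)
     R3 -= 11·R2  ⇒  (0, 0, 0, 4)
[4] R3 /= 4  ⇒  (0, 0, 0, 1)
     R0 -= 11·R3  ⇒  (1, 0, 0, 0)
     R1 -= 6·R3  ⇒  (0, 1, 0, 0)
     R2 -= 4·R3  ⇒  (0, 0, 1, 0)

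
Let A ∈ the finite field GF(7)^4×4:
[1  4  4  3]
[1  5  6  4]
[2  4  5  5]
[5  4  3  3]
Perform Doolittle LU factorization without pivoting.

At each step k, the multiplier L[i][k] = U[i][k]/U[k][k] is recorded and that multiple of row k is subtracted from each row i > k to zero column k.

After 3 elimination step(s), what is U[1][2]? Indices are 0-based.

k=0: U[0][0]=1
  eliminate (1,0): mult=1, new row 1: (0, 1, 2, 1); set L[1][0]=1
  eliminate (2,0): mult=2, new row 2: (0, 3, 4, 6); set L[2][0]=2
  eliminate (3,0): mult=5, new row 3: (0, 5, 4, 2); set L[3][0]=5
k=1: U[1][1]=1
  eliminate (2,1): mult=3, new row 2: (0, 0, 5, 3); set L[2][1]=3
  eliminate (3,1): mult=5, new row 3: (0, 0, 1, 4); set L[3][1]=5
k=2: U[2][2]=5
  eliminate (3,2): mult=3, new row 3: (0, 0, 0, 2); set L[3][2]=3

U[1][2] = 2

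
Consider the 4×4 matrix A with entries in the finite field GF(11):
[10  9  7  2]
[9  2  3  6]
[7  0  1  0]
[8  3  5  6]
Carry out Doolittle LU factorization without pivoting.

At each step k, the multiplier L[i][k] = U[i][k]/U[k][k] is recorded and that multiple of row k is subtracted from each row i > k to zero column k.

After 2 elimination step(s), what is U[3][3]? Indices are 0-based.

[col 0] pivot 10
  R1 -= 2*R0 → (0, 6, 0, 2)  (L[1][0] := 2)
  R2 -= 4*R0 → (0, 8, 6, 3)  (L[2][0] := 4)
  R3 -= 3*R0 → (0, 9, 6, 0)  (L[3][0] := 3)
[col 1] pivot 6
  R2 -= 5*R1 → (0, 0, 6, 4)  (L[2][1] := 5)
  R3 -= 7*R1 → (0, 0, 6, 8)  (L[3][1] := 7)

U[3][3] = 8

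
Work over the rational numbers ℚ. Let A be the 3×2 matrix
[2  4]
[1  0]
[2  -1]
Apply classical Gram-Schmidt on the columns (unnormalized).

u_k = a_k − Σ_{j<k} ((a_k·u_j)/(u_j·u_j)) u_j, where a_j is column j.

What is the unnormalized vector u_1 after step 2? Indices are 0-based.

Step 1: u_0 = a_0 = (2, 1, 2).
Step 2: u_1 = a_1 − (2/3)·u_0 = (8/3, -2/3, -7/3).

u_1 = (8/3, -2/3, -7/3)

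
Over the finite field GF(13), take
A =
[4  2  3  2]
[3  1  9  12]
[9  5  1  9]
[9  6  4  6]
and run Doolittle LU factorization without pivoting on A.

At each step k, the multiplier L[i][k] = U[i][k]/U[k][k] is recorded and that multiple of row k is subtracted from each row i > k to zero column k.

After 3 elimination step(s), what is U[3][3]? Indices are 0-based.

U[3][3] = 11

k=0: U[0][0]=4
  eliminate (1,0): mult=4, new row 1: (0, 6, 10, 4); set L[1][0]=4
  eliminate (2,0): mult=12, new row 2: (0, 7, 4, 11); set L[2][0]=12
  eliminate (3,0): mult=12, new row 3: (0, 8, 7, 8); set L[3][0]=12
k=1: U[1][1]=6
  eliminate (2,1): mult=12, new row 2: (0, 0, 1, 2); set L[2][1]=12
  eliminate (3,1): mult=10, new row 3: (0, 0, 11, 7); set L[3][1]=10
k=2: U[2][2]=1
  eliminate (3,2): mult=11, new row 3: (0, 0, 0, 11); set L[3][2]=11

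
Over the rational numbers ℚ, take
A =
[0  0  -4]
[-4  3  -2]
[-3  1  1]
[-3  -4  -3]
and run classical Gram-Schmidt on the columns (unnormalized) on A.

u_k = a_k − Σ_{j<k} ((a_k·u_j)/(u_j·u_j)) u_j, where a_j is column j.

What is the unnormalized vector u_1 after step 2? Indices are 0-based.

Step 1: u_0 = a_0 = (0, -4, -3, -3).
Step 2: u_1 = a_1 − (-3/34)·u_0 = (0, 45/17, 25/34, -145/34).

u_1 = (0, 45/17, 25/34, -145/34)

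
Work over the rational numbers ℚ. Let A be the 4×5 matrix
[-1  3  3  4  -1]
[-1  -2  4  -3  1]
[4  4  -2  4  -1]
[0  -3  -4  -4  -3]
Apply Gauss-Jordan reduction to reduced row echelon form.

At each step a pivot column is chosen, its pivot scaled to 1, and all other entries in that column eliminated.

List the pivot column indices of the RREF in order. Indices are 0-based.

pivot columns: 0, 1, 2, 3

step 1: normalize row 0 (÷-1) = (1, -3, -3, -4, 1)
  row 1: subtract -1×row0 = (0, -5, 1, -7, 2)
  row 2: subtract 4×row0 = (0, 16, 10, 20, -5)
step 2: normalize row 1 (÷-5) = (0, 1, -1/5, 7/5, -2/5)
  row 0: subtract -3×row1 = (1, 0, -18/5, 1/5, -1/5)
  row 2: subtract 16×row1 = (0, 0, 66/5, -12/5, 7/5)
  row 3: subtract -3×row1 = (0, 0, -23/5, 1/5, -21/5)
step 3: normalize row 2 (÷66/5) = (0, 0, 1, -2/11, 7/66)
  row 0: subtract -18/5×row2 = (1, 0, 0, -5/11, 2/11)
  row 1: subtract -1/5×row2 = (0, 1, 0, 15/11, -25/66)
  row 3: subtract -23/5×row2 = (0, 0, 0, -7/11, -245/66)
step 4: normalize row 3 (÷-7/11) = (0, 0, 0, 1, 35/6)
  row 0: subtract -5/11×row3 = (1, 0, 0, 0, 17/6)
  row 1: subtract 15/11×row3 = (0, 1, 0, 0, -25/3)
  row 2: subtract -2/11×row3 = (0, 0, 1, 0, 7/6)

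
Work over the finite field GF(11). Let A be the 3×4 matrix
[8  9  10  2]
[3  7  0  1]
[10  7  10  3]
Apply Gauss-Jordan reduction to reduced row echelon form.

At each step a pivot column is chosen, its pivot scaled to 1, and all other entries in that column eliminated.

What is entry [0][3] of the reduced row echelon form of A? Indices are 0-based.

M[0][3] = 1

pivot(0,0)=8: scale R0 → (1, 8, 4, 3)
  clear (1,0): R1 −= (3)R0 → (0, 5, 10, 3)
  clear (2,0): R2 −= (10)R0 → (0, 4, 3, 6)
pivot(1,1)=5: scale R1 → (0, 1, 2, 5)
  clear (0,1): R0 −= (8)R1 → (1, 0, 10, 7)
  clear (2,1): R2 −= (4)R1 → (0, 0, 6, 8)
pivot(2,2)=6: scale R2 → (0, 0, 1, 5)
  clear (0,2): R0 −= (10)R2 → (1, 0, 0, 1)
  clear (1,2): R1 −= (2)R2 → (0, 1, 0, 6)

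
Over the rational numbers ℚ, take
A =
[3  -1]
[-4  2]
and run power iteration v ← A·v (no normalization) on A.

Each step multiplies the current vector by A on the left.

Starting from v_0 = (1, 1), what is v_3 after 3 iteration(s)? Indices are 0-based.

v_3 = (36, -56)

v_0 = (1, 1).
v_1 = A·v_0 = (2, -2).
v_2 = A·v_1 = (8, -12).
v_3 = A·v_2 = (36, -56).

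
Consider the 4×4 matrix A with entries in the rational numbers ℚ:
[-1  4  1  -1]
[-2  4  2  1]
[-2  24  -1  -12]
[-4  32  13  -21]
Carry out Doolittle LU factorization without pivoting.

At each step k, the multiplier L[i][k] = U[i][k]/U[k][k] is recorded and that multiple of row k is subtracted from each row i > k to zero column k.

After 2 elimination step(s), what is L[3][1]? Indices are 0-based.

[col 0] pivot -1
  R1 -= 2*R0 → (0, -4, 0, 3)  (L[1][0] := 2)
  R2 -= 2*R0 → (0, 16, -3, -10)  (L[2][0] := 2)
  R3 -= 4*R0 → (0, 16, 9, -17)  (L[3][0] := 4)
[col 1] pivot -4
  R2 -= -4*R1 → (0, 0, -3, 2)  (L[2][1] := -4)
  R3 -= -4*R1 → (0, 0, 9, -5)  (L[3][1] := -4)

L[3][1] = -4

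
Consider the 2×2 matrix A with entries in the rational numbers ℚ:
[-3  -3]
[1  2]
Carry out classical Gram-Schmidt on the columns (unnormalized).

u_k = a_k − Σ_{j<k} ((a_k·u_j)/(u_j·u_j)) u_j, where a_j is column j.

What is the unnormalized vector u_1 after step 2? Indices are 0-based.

u_1 = (3/10, 9/10)

Step 1: u_0 = a_0 = (-3, 1).
Step 2: u_1 = a_1 − (11/10)·u_0 = (3/10, 9/10).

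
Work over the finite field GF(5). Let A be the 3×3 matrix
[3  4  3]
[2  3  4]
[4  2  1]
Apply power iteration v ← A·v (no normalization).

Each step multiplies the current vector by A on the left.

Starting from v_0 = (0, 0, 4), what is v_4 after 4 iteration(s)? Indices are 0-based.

v_4 = (0, 4, 1)

v_0 = (0, 0, 4).
v_1 = A·v_0 = (2, 1, 4).
v_2 = A·v_1 = (2, 3, 4).
v_3 = A·v_2 = (0, 4, 3).
v_4 = A·v_3 = (0, 4, 1).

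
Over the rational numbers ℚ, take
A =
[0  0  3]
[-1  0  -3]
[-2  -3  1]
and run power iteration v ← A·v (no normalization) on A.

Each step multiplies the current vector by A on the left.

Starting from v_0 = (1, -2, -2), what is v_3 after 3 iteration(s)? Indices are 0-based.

v_3 = (-3, -3, -13)

v_0 = (1, -2, -2).
v_1 = A·v_0 = (-6, 5, 2).
v_2 = A·v_1 = (6, 0, -1).
v_3 = A·v_2 = (-3, -3, -13).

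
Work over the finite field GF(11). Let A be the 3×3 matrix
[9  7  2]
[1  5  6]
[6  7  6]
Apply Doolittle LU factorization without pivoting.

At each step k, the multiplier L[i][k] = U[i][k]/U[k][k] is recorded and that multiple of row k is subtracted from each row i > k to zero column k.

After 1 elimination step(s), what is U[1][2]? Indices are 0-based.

U[1][2] = 7

[col 0] pivot 9
  R1 -= 5*R0 → (0, 3, 7)  (L[1][0] := 5)
  R2 -= 8*R0 → (0, 6, 1)  (L[2][0] := 8)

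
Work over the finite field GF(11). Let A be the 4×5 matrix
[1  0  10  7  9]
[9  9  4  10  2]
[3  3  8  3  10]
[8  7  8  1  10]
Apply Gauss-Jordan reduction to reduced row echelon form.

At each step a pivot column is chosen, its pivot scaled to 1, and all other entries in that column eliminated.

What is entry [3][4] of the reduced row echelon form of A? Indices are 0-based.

M[3][4] = 0

pivot(0,0)=1: scale R0 → (1, 0, 10, 7, 9)
  clear (1,0): R1 −= (9)R0 → (0, 9, 2, 2, 9)
  clear (2,0): R2 −= (3)R0 → (0, 3, 0, 4, 5)
  clear (3,0): R3 −= (8)R0 → (0, 7, 5, 0, 4)
pivot(1,1)=9: scale R1 → (0, 1, 10, 10, 1)
  clear (2,1): R2 −= (3)R1 → (0, 0, 3, 7, 2)
  clear (3,1): R3 −= (7)R1 → (0, 0, 1, 7, 8)
pivot(2,2)=3: scale R2 → (0, 0, 1, 6, 8)
  clear (0,2): R0 −= (10)R2 → (1, 0, 0, 2, 6)
  clear (1,2): R1 −= (10)R2 → (0, 1, 0, 5, 9)
  clear (3,2): R3 −= (1)R2 → (0, 0, 0, 1, 0)
pivot(3,3)=1: scale R3 → (0, 0, 0, 1, 0)
  clear (0,3): R0 −= (2)R3 → (1, 0, 0, 0, 6)
  clear (1,3): R1 −= (5)R3 → (0, 1, 0, 0, 9)
  clear (2,3): R2 −= (6)R3 → (0, 0, 1, 0, 8)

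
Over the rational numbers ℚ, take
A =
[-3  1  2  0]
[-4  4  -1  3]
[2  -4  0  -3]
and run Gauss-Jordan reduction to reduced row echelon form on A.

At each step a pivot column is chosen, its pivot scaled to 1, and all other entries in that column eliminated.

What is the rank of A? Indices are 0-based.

rank = 3

step 1: normalize row 0 (÷-3) = (1, -1/3, -2/3, 0)
  row 1: subtract -4×row0 = (0, 8/3, -11/3, 3)
  row 2: subtract 2×row0 = (0, -10/3, 4/3, -3)
step 2: normalize row 1 (÷8/3) = (0, 1, -11/8, 9/8)
  row 0: subtract -1/3×row1 = (1, 0, -9/8, 3/8)
  row 2: subtract -10/3×row1 = (0, 0, -13/4, 3/4)
step 3: normalize row 2 (÷-13/4) = (0, 0, 1, -3/13)
  row 0: subtract -9/8×row2 = (1, 0, 0, 3/26)
  row 1: subtract -11/8×row2 = (0, 1, 0, 21/26)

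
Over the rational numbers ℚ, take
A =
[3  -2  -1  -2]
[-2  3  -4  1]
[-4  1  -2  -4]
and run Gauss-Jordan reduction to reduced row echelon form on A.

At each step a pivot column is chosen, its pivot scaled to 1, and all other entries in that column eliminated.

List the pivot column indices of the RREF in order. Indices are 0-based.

pivot(0,0)=3: scale R0 → (1, -2/3, -1/3, -2/3)
  clear (1,0): R1 −= (-2)R0 → (0, 5/3, -14/3, -1/3)
  clear (2,0): R2 −= (-4)R0 → (0, -5/3, -10/3, -20/3)
pivot(1,1)=5/3: scale R1 → (0, 1, -14/5, -1/5)
  clear (0,1): R0 −= (-2/3)R1 → (1, 0, -11/5, -4/5)
  clear (2,1): R2 −= (-5/3)R1 → (0, 0, -8, -7)
pivot(2,2)=-8: scale R2 → (0, 0, 1, 7/8)
  clear (0,2): R0 −= (-11/5)R2 → (1, 0, 0, 9/8)
  clear (1,2): R1 −= (-14/5)R2 → (0, 1, 0, 9/4)

pivot columns: 0, 1, 2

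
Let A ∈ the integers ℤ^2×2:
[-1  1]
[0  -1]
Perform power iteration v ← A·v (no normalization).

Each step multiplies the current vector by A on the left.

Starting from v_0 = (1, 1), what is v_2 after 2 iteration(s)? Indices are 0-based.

v_2 = (-1, 1)

v_0 = (1, 1).
v_1 = A·v_0 = (0, -1).
v_2 = A·v_1 = (-1, 1).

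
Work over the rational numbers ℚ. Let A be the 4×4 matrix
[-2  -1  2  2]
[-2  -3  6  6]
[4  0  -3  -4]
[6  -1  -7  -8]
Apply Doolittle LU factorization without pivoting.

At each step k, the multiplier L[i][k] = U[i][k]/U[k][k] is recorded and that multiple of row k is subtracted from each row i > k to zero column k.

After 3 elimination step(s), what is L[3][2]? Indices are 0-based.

Step 1: pivot at (0,0) is -2.
  row1 ← row1 − (1)·row0  ⇒  L[1][0]=1, U row1=(0, -2, 4, 4)
  row2 ← row2 − (-2)·row0  ⇒  L[2][0]=-2, U row2=(0, -2, 1, 0)
  row3 ← row3 − (-3)·row0  ⇒  L[3][0]=-3, U row3=(0, -4, -1, -2)
Step 2: pivot at (1,1) is -2.
  row2 ← row2 − (1)·row1  ⇒  L[2][1]=1, U row2=(0, 0, -3, -4)
  row3 ← row3 − (2)·row1  ⇒  L[3][1]=2, U row3=(0, 0, -9, -10)
Step 3: pivot at (2,2) is -3.
  row3 ← row3 − (3)·row2  ⇒  L[3][2]=3, U row3=(0, 0, 0, 2)

L[3][2] = 3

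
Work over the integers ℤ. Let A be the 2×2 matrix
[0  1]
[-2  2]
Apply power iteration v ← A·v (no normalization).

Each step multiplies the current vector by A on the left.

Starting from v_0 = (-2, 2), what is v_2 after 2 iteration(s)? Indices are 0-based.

v_2 = (8, 12)

v_0 = (-2, 2).
v_1 = A·v_0 = (2, 8).
v_2 = A·v_1 = (8, 12).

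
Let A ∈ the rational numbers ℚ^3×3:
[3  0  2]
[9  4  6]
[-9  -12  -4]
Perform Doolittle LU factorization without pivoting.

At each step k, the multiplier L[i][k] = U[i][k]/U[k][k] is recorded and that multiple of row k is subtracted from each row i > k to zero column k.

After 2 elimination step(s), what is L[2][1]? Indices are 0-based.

L[2][1] = -3

k=0: U[0][0]=3
  eliminate (1,0): mult=3, new row 1: (0, 4, 0); set L[1][0]=3
  eliminate (2,0): mult=-3, new row 2: (0, -12, 2); set L[2][0]=-3
k=1: U[1][1]=4
  eliminate (2,1): mult=-3, new row 2: (0, 0, 2); set L[2][1]=-3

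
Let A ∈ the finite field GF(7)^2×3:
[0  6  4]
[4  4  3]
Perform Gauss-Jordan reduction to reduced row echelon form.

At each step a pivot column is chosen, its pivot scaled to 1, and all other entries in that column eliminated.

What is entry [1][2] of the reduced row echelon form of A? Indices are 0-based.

[1] R0 <-> R1
[1] R0 /= 4  ⇒  (1, 1, 6)
[2] R1 /= 6  ⇒  (0, 1, 3)
     R0 -= 1·R1  ⇒  (1, 0, 3)

M[1][2] = 3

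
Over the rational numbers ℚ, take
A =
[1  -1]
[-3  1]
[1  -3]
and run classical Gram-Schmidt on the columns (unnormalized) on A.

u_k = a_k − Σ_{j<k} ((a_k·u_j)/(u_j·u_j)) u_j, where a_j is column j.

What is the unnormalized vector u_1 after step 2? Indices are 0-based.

u_1 = (-4/11, -10/11, -26/11)

Step 1: u_0 = a_0 = (1, -3, 1).
Step 2: u_1 = a_1 − (-7/11)·u_0 = (-4/11, -10/11, -26/11).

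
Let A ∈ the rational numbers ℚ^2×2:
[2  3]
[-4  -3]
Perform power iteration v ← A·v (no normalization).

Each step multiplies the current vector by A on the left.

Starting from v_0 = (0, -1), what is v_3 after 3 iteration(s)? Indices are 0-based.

v_0 = (0, -1).
v_1 = A·v_0 = (-3, 3).
v_2 = A·v_1 = (3, 3).
v_3 = A·v_2 = (15, -21).

v_3 = (15, -21)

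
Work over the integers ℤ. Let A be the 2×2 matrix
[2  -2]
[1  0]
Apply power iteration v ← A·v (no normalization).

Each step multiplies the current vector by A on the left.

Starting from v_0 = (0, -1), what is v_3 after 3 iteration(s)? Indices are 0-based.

v_3 = (4, 4)

v_0 = (0, -1).
v_1 = A·v_0 = (2, 0).
v_2 = A·v_1 = (4, 2).
v_3 = A·v_2 = (4, 4).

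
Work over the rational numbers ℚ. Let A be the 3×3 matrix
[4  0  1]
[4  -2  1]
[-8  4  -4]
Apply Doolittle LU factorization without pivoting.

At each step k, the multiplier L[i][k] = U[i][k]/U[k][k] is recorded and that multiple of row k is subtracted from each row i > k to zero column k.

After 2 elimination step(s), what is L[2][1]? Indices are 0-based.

L[2][1] = -2

Step 1: pivot at (0,0) is 4.
  row1 ← row1 − (1)·row0  ⇒  L[1][0]=1, U row1=(0, -2, 0)
  row2 ← row2 − (-2)·row0  ⇒  L[2][0]=-2, U row2=(0, 4, -2)
Step 2: pivot at (1,1) is -2.
  row2 ← row2 − (-2)·row1  ⇒  L[2][1]=-2, U row2=(0, 0, -2)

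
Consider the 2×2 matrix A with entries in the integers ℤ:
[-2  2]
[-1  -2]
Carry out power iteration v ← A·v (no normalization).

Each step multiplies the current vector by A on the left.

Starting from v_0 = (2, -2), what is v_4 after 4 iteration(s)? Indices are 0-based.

v_0 = (2, -2).
v_1 = A·v_0 = (-8, 2).
v_2 = A·v_1 = (20, 4).
v_3 = A·v_2 = (-32, -28).
v_4 = A·v_3 = (8, 88).

v_4 = (8, 88)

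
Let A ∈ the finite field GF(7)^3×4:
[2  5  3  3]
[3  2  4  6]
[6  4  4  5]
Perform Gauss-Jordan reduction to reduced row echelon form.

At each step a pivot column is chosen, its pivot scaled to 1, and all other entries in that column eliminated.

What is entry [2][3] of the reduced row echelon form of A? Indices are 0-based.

M[2][3] = 0

pivot(0,0)=2: scale R0 → (1, 6, 5, 5)
  clear (1,0): R1 −= (3)R0 → (0, 5, 3, 5)
  clear (2,0): R2 −= (6)R0 → (0, 3, 2, 3)
pivot(1,1)=5: scale R1 → (0, 1, 2, 1)
  clear (0,1): R0 −= (6)R1 → (1, 0, 0, 6)
  clear (2,1): R2 −= (3)R1 → (0, 0, 3, 0)
pivot(2,2)=3: scale R2 → (0, 0, 1, 0)
  clear (1,2): R1 −= (2)R2 → (0, 1, 0, 1)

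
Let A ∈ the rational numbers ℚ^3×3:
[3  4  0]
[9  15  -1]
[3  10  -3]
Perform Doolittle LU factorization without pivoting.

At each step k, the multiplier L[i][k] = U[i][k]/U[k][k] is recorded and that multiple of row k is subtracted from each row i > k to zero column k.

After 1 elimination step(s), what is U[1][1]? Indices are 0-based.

[col 0] pivot 3
  R1 -= 3*R0 → (0, 3, -1)  (L[1][0] := 3)
  R2 -= 1*R0 → (0, 6, -3)  (L[2][0] := 1)

U[1][1] = 3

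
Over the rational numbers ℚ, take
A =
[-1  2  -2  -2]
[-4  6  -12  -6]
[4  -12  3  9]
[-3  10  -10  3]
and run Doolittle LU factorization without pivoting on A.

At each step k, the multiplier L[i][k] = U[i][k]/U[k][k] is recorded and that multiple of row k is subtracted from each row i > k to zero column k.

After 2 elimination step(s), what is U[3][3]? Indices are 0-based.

U[3][3] = 13

[col 0] pivot -1
  R1 -= 4*R0 → (0, -2, -4, 2)  (L[1][0] := 4)
  R2 -= -4*R0 → (0, -4, -5, 1)  (L[2][0] := -4)
  R3 -= 3*R0 → (0, 4, -4, 9)  (L[3][0] := 3)
[col 1] pivot -2
  R2 -= 2*R1 → (0, 0, 3, -3)  (L[2][1] := 2)
  R3 -= -2*R1 → (0, 0, -12, 13)  (L[3][1] := -2)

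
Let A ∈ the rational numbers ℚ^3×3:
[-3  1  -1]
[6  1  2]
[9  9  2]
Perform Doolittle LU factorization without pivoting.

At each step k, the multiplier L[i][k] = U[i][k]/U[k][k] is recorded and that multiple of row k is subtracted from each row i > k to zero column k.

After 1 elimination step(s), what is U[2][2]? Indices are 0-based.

k=0: U[0][0]=-3
  eliminate (1,0): mult=-2, new row 1: (0, 3, 0); set L[1][0]=-2
  eliminate (2,0): mult=-3, new row 2: (0, 12, -1); set L[2][0]=-3

U[2][2] = -1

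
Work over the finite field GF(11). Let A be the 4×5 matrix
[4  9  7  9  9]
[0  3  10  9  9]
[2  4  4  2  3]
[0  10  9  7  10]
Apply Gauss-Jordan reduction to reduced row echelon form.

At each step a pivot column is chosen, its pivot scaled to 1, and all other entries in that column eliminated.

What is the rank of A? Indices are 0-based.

pivot(0,0)=4: scale R0 → (1, 5, 10, 5, 5)
  clear (2,0): R2 −= (2)R0 → (0, 5, 6, 3, 4)
pivot(1,1)=3: scale R1 → (0, 1, 7, 3, 3)
  clear (0,1): R0 −= (5)R1 → (1, 0, 8, 1, 1)
  clear (2,1): R2 −= (5)R1 → (0, 0, 4, 10, 0)
  clear (3,1): R3 −= (10)R1 → (0, 0, 5, 10, 2)
pivot(2,2)=4: scale R2 → (0, 0, 1, 8, 0)
  clear (0,2): R0 −= (8)R2 → (1, 0, 0, 3, 1)
  clear (1,2): R1 −= (7)R2 → (0, 1, 0, 2, 3)
  clear (3,2): R3 −= (5)R2 → (0, 0, 0, 3, 2)
pivot(3,3)=3: scale R3 → (0, 0, 0, 1, 8)
  clear (0,3): R0 −= (3)R3 → (1, 0, 0, 0, 10)
  clear (1,3): R1 −= (2)R3 → (0, 1, 0, 0, 9)
  clear (2,3): R2 −= (8)R3 → (0, 0, 1, 0, 2)

rank = 4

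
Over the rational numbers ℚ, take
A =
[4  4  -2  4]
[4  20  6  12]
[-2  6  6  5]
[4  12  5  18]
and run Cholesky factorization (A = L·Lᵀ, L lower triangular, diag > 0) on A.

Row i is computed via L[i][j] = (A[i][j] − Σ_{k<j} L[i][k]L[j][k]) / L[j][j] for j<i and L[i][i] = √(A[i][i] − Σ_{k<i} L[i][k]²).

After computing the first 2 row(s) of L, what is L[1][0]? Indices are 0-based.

Step 1: L[0][0] = √(4) = 2.
  L[1][0] = (4) / L[0][0] = 2.
Step 2: L[1][1] = √(16) = 4.

L[1][0] = 2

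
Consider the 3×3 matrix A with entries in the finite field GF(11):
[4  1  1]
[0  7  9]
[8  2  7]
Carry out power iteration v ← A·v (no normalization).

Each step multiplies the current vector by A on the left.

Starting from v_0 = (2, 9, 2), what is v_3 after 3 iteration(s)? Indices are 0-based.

v_0 = (2, 9, 2).
v_1 = A·v_0 = (8, 4, 4).
v_2 = A·v_1 = (7, 9, 1).
v_3 = A·v_2 = (5, 6, 4).

v_3 = (5, 6, 4)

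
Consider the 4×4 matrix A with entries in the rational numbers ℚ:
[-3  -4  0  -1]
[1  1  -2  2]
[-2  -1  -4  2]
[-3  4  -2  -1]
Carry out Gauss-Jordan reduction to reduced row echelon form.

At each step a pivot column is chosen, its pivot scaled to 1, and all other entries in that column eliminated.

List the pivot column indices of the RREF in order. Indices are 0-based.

[1] R0 /= -3  ⇒  (1, 4/3, 0, 1/3)
     R1 -= 1·R0  ⇒  (0, -1/3, -2, 5/3)
     R2 -= -2·R0  ⇒  (0, 5/3, -4, 8/3)
     R3 -= -3·R0  ⇒  (0, 8, -2, 0)
[2] R1 /= -1/3  ⇒  (0, 1, 6, -5)
     R0 -= 4/3·R1  ⇒  (1, 0, -8, 7)
     R2 -= 5/3·R1  ⇒  (0, 0, -14, 11)
     R3 -= 8·R1  ⇒  (0, 0, -50, 40)
[3] R2 /= -14  ⇒  (0, 0, 1, -11/14)
     R0 -= -8·R2  ⇒  (1, 0, 0, 5/7)
     R1 -= 6·R2  ⇒  (0, 1, 0, -2/7)
     R3 -= -50·R2  ⇒  (0, 0, 0, 5/7)
[4] R3 /= 5/7  ⇒  (0, 0, 0, 1)
     R0 -= 5/7·R3  ⇒  (1, 0, 0, 0)
     R1 -= -2/7·R3  ⇒  (0, 1, 0, 0)
     R2 -= -11/14·R3  ⇒  (0, 0, 1, 0)

pivot columns: 0, 1, 2, 3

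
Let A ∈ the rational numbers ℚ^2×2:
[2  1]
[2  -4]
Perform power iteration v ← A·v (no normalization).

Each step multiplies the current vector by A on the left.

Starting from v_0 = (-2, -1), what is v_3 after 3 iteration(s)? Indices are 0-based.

v_3 = (-30, 20)

v_0 = (-2, -1).
v_1 = A·v_0 = (-5, 0).
v_2 = A·v_1 = (-10, -10).
v_3 = A·v_2 = (-30, 20).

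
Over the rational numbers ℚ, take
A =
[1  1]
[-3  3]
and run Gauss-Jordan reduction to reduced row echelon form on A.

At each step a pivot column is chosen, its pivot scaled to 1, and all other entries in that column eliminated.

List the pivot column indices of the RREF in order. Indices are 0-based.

step 1: normalize row 0 (÷1) = (1, 1)
  row 1: subtract -3×row0 = (0, 6)
step 2: normalize row 1 (÷6) = (0, 1)
  row 0: subtract 1×row1 = (1, 0)

pivot columns: 0, 1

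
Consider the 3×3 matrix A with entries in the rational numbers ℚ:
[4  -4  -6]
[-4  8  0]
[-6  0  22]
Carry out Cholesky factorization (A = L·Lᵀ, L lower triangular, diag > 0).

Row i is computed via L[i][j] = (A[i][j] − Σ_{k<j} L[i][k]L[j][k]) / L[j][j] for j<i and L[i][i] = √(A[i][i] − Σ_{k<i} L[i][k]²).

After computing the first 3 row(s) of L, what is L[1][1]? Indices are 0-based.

Step 1: L[0][0] = √(4) = 2.
  L[1][0] = (-4) / L[0][0] = -2.
Step 2: L[1][1] = √(4) = 2.
  L[2][0] = (-6) / L[0][0] = -3.
  L[2][1] = (-6) / L[1][1] = -3.
Step 3: L[2][2] = √(4) = 2.

L[1][1] = 2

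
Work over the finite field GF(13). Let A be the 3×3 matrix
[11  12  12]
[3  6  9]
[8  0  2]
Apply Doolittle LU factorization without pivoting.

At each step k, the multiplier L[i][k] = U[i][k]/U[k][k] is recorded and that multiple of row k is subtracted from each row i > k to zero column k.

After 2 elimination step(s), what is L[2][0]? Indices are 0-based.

L[2][0] = 9

Step 1: pivot at (0,0) is 11.
  row1 ← row1 − (5)·row0  ⇒  L[1][0]=5, U row1=(0, 11, 1)
  row2 ← row2 − (9)·row0  ⇒  L[2][0]=9, U row2=(0, 9, 11)
Step 2: pivot at (1,1) is 11.
  row2 ← row2 − (2)·row1  ⇒  L[2][1]=2, U row2=(0, 0, 9)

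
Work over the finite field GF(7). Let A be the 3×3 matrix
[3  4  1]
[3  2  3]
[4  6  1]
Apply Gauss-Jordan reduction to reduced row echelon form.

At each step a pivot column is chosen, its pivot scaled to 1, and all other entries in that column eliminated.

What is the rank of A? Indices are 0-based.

rank = 3

[1] R0 /= 3  ⇒  (1, 6, 5)
     R1 -= 3·R0  ⇒  (0, 5, 2)
     R2 -= 4·R0  ⇒  (0, 3, 2)
[2] R1 /= 5  ⇒  (0, 1, 6)
     R0 -= 6·R1  ⇒  (1, 0, 4)
     R2 -= 3·R1  ⇒  (0, 0, 5)
[3] R2 /= 5  ⇒  (0, 0, 1)
     R0 -= 4·R2  ⇒  (1, 0, 0)
     R1 -= 6·R2  ⇒  (0, 1, 0)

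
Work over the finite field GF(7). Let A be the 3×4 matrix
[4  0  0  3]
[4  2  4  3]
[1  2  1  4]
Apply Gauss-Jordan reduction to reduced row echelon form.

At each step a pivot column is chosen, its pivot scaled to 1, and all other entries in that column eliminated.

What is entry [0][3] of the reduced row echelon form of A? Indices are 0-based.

M[0][3] = 6

pivot(0,0)=4: scale R0 → (1, 0, 0, 6)
  clear (1,0): R1 −= (4)R0 → (0, 2, 4, 0)
  clear (2,0): R2 −= (1)R0 → (0, 2, 1, 5)
pivot(1,1)=2: scale R1 → (0, 1, 2, 0)
  clear (2,1): R2 −= (2)R1 → (0, 0, 4, 5)
pivot(2,2)=4: scale R2 → (0, 0, 1, 3)
  clear (1,2): R1 −= (2)R2 → (0, 1, 0, 1)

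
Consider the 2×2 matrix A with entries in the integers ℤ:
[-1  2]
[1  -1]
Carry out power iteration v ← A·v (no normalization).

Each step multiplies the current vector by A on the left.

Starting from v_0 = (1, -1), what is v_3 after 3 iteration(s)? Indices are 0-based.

v_0 = (1, -1).
v_1 = A·v_0 = (-3, 2).
v_2 = A·v_1 = (7, -5).
v_3 = A·v_2 = (-17, 12).

v_3 = (-17, 12)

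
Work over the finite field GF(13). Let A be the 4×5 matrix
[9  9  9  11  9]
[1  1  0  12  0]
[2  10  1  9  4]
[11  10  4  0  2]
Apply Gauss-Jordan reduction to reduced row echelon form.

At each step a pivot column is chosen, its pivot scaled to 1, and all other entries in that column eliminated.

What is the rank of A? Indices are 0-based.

pivot(0,0)=9: scale R0 → (1, 1, 1, 7, 1)
  clear (1,0): R1 −= (1)R0 → (0, 0, 12, 5, 12)
  clear (2,0): R2 −= (2)R0 → (0, 8, 12, 8, 2)
  clear (3,0): R3 −= (11)R0 → (0, 12, 6, 1, 4)
pivot(1,1): swap R1↔R2
pivot(1,1)=8: scale R1 → (0, 1, 8, 1, 10)
  clear (0,1): R0 −= (1)R1 → (1, 0, 6, 6, 4)
  clear (3,1): R3 −= (12)R1 → (0, 0, 1, 2, 1)
pivot(2,2)=12: scale R2 → (0, 0, 1, 8, 1)
  clear (0,2): R0 −= (6)R2 → (1, 0, 0, 10, 11)
  clear (1,2): R1 −= (8)R2 → (0, 1, 0, 2, 2)
  clear (3,2): R3 −= (1)R2 → (0, 0, 0, 7, 0)
pivot(3,3)=7: scale R3 → (0, 0, 0, 1, 0)
  clear (0,3): R0 −= (10)R3 → (1, 0, 0, 0, 11)
  clear (1,3): R1 −= (2)R3 → (0, 1, 0, 0, 2)
  clear (2,3): R2 −= (8)R3 → (0, 0, 1, 0, 1)

rank = 4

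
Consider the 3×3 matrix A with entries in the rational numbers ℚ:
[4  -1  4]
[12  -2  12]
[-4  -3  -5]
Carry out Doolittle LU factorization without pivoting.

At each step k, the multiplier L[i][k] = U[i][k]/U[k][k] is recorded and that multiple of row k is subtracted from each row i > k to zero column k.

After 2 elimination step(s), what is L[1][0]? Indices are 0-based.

k=0: U[0][0]=4
  eliminate (1,0): mult=3, new row 1: (0, 1, 0); set L[1][0]=3
  eliminate (2,0): mult=-1, new row 2: (0, -4, -1); set L[2][0]=-1
k=1: U[1][1]=1
  eliminate (2,1): mult=-4, new row 2: (0, 0, -1); set L[2][1]=-4

L[1][0] = 3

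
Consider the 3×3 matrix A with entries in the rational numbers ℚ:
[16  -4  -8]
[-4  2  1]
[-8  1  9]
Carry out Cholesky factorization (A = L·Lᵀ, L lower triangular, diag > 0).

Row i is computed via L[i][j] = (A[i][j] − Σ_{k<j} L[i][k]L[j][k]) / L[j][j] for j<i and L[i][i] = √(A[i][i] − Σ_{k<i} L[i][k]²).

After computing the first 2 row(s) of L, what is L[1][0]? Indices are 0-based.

L[1][0] = -1

Step 1: L[0][0] = √(16) = 4.
  L[1][0] = (-4) / L[0][0] = -1.
Step 2: L[1][1] = √(1) = 1.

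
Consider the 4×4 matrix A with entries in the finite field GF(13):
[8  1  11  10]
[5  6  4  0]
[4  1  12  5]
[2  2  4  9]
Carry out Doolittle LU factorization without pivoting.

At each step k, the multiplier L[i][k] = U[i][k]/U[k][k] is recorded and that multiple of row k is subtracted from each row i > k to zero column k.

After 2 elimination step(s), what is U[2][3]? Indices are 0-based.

U[2][3] = 3

[col 0] pivot 8
  R1 -= 12*R0 → (0, 7, 2, 10)  (L[1][0] := 12)
  R2 -= 7*R0 → (0, 7, 0, 0)  (L[2][0] := 7)
  R3 -= 10*R0 → (0, 5, 11, 0)  (L[3][0] := 10)
[col 1] pivot 7
  R2 -= 1*R1 → (0, 0, 11, 3)  (L[2][1] := 1)
  R3 -= 10*R1 → (0, 0, 4, 4)  (L[3][1] := 10)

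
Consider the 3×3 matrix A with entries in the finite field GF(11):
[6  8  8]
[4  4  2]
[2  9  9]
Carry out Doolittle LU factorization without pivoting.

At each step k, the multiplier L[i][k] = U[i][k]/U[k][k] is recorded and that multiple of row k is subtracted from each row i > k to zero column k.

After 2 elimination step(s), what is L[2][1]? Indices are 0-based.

[col 0] pivot 6
  R1 -= 8*R0 → (0, 6, 4)  (L[1][0] := 8)
  R2 -= 4*R0 → (0, 10, 10)  (L[2][0] := 4)
[col 1] pivot 6
  R2 -= 9*R1 → (0, 0, 7)  (L[2][1] := 9)

L[2][1] = 9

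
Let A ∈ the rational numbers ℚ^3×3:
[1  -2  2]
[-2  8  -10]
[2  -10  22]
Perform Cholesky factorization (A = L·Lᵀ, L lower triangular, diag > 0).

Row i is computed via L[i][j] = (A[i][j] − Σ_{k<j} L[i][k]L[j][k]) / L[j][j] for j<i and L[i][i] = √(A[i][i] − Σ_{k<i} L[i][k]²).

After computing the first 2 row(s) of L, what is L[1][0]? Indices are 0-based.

Step 1: L[0][0] = √(1) = 1.
  L[1][0] = (-2) / L[0][0] = -2.
Step 2: L[1][1] = √(4) = 2.

L[1][0] = -2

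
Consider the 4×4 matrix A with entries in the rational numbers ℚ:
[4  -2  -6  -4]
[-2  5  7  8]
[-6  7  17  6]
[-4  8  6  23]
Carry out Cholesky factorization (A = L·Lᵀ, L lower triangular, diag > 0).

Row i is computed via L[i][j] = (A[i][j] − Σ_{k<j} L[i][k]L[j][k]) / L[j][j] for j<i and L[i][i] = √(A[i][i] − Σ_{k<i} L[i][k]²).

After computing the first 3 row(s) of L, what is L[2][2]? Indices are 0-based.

Step 1: L[0][0] = √(4) = 2.
  L[1][0] = (-2) / L[0][0] = -1.
Step 2: L[1][1] = √(4) = 2.
  L[2][0] = (-6) / L[0][0] = -3.
  L[2][1] = (4) / L[1][1] = 2.
Step 3: L[2][2] = √(4) = 2.

L[2][2] = 2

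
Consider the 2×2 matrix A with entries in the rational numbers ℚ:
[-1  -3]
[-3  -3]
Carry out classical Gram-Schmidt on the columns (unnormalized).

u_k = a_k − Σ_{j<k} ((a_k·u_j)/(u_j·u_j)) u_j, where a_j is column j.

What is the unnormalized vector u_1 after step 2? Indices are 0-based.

Step 1: u_0 = a_0 = (-1, -3).
Step 2: u_1 = a_1 − (6/5)·u_0 = (-9/5, 3/5).

u_1 = (-9/5, 3/5)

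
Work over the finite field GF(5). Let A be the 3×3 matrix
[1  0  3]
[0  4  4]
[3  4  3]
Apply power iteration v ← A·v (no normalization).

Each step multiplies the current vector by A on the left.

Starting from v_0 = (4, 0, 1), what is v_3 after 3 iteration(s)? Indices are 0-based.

v_0 = (4, 0, 1).
v_1 = A·v_0 = (2, 4, 0).
v_2 = A·v_1 = (2, 1, 2).
v_3 = A·v_2 = (3, 2, 1).

v_3 = (3, 2, 1)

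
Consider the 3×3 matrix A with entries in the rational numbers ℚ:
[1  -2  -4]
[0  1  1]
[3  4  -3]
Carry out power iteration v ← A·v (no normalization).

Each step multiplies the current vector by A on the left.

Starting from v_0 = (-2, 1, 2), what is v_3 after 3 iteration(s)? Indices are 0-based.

v_3 = (24, -5, 22)

v_0 = (-2, 1, 2).
v_1 = A·v_0 = (-12, 3, -8).
v_2 = A·v_1 = (14, -5, 0).
v_3 = A·v_2 = (24, -5, 22).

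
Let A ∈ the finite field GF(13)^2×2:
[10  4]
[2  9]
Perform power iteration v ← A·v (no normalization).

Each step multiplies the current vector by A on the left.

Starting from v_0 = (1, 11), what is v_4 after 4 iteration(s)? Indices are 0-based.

v_4 = (0, 12)

v_0 = (1, 11).
v_1 = A·v_0 = (2, 10).
v_2 = A·v_1 = (8, 3).
v_3 = A·v_2 = (1, 4).
v_4 = A·v_3 = (0, 12).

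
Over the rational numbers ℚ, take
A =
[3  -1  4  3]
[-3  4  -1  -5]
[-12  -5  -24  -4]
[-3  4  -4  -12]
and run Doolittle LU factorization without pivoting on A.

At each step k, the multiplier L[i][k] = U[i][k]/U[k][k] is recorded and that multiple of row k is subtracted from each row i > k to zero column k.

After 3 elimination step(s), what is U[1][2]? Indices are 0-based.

k=0: U[0][0]=3
  eliminate (1,0): mult=-1, new row 1: (0, 3, 3, -2); set L[1][0]=-1
  eliminate (2,0): mult=-4, new row 2: (0, -9, -8, 8); set L[2][0]=-4
  eliminate (3,0): mult=-1, new row 3: (0, 3, 0, -9); set L[3][0]=-1
k=1: U[1][1]=3
  eliminate (2,1): mult=-3, new row 2: (0, 0, 1, 2); set L[2][1]=-3
  eliminate (3,1): mult=1, new row 3: (0, 0, -3, -7); set L[3][1]=1
k=2: U[2][2]=1
  eliminate (3,2): mult=-3, new row 3: (0, 0, 0, -1); set L[3][2]=-3

U[1][2] = 3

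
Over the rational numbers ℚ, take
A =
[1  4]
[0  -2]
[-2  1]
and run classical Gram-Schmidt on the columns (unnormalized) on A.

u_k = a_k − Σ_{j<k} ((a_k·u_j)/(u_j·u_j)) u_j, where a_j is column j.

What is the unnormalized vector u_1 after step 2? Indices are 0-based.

u_1 = (18/5, -2, 9/5)

Step 1: u_0 = a_0 = (1, 0, -2).
Step 2: u_1 = a_1 − (2/5)·u_0 = (18/5, -2, 9/5).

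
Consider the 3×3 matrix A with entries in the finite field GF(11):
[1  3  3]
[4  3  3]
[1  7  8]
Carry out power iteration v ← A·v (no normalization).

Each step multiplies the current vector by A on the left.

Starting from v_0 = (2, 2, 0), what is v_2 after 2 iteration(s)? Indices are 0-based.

v_0 = (2, 2, 0).
v_1 = A·v_0 = (8, 3, 5).
v_2 = A·v_1 = (10, 1, 3).

v_2 = (10, 1, 3)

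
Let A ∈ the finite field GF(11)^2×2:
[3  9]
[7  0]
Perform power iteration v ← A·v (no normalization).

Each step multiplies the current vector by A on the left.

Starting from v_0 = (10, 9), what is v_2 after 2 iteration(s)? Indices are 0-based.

v_2 = (6, 7)

v_0 = (10, 9).
v_1 = A·v_0 = (1, 4).
v_2 = A·v_1 = (6, 7).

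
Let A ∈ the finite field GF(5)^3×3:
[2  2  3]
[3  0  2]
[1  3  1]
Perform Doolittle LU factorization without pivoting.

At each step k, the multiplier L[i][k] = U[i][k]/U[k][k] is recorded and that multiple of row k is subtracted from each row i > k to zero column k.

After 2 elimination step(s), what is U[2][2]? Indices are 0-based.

U[2][2] = 2

k=0: U[0][0]=2
  eliminate (1,0): mult=4, new row 1: (0, 2, 0); set L[1][0]=4
  eliminate (2,0): mult=3, new row 2: (0, 2, 2); set L[2][0]=3
k=1: U[1][1]=2
  eliminate (2,1): mult=1, new row 2: (0, 0, 2); set L[2][1]=1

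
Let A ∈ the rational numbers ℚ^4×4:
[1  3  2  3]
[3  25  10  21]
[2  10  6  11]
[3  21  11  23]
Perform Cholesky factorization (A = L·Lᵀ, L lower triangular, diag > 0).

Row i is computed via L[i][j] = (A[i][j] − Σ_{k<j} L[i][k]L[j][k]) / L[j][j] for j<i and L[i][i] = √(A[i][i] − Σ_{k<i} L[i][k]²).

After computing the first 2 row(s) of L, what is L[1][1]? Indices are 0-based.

L[1][1] = 4

Step 1: L[0][0] = √(1) = 1.
  L[1][0] = (3) / L[0][0] = 3.
Step 2: L[1][1] = √(16) = 4.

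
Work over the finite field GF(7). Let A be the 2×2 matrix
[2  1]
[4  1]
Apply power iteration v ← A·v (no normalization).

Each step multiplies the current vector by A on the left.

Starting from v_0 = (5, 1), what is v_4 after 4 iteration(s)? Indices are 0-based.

v_4 = (0, 1)

v_0 = (5, 1).
v_1 = A·v_0 = (4, 0).
v_2 = A·v_1 = (1, 2).
v_3 = A·v_2 = (4, 6).
v_4 = A·v_3 = (0, 1).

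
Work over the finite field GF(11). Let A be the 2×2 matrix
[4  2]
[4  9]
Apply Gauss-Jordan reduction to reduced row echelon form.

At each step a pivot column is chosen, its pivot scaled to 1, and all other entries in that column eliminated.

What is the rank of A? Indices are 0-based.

rank = 2

[1] R0 /= 4  ⇒  (1, 6)
     R1 -= 4·R0  ⇒  (0, 7)
[2] R1 /= 7  ⇒  (0, 1)
     R0 -= 6·R1  ⇒  (1, 0)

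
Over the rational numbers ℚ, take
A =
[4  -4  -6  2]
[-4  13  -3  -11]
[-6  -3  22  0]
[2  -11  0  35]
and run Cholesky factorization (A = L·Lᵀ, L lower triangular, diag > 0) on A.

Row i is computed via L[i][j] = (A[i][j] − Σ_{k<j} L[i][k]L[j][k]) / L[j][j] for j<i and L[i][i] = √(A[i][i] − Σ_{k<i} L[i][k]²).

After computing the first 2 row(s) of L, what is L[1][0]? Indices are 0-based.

Step 1: L[0][0] = √(4) = 2.
  L[1][0] = (-4) / L[0][0] = -2.
Step 2: L[1][1] = √(9) = 3.

L[1][0] = -2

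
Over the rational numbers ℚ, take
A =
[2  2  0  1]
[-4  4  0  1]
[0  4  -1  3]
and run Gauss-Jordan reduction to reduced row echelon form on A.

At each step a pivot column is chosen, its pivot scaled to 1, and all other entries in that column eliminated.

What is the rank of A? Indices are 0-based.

rank = 3

step 1: normalize row 0 (÷2) = (1, 1, 0, 1/2)
  row 1: subtract -4×row0 = (0, 8, 0, 3)
step 2: normalize row 1 (÷8) = (0, 1, 0, 3/8)
  row 0: subtract 1×row1 = (1, 0, 0, 1/8)
  row 2: subtract 4×row1 = (0, 0, -1, 3/2)
step 3: normalize row 2 (÷-1) = (0, 0, 1, -3/2)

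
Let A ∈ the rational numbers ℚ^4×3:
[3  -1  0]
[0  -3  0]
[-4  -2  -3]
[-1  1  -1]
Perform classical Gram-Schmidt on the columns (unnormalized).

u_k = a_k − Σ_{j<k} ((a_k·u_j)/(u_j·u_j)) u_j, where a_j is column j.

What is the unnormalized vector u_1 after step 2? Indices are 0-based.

Step 1: u_0 = a_0 = (3, 0, -4, -1).
Step 2: u_1 = a_1 − (2/13)·u_0 = (-19/13, -3, -18/13, 15/13).

u_1 = (-19/13, -3, -18/13, 15/13)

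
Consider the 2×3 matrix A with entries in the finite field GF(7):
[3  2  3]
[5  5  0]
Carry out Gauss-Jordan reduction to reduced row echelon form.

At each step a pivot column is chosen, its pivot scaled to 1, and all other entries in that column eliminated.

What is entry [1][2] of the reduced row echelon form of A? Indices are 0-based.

M[1][2] = 4

[1] R0 /= 3  ⇒  (1, 3, 1)
     R1 -= 5·R0  ⇒  (0, 4, 2)
[2] R1 /= 4  ⇒  (0, 1, 4)
     R0 -= 3·R1  ⇒  (1, 0, 3)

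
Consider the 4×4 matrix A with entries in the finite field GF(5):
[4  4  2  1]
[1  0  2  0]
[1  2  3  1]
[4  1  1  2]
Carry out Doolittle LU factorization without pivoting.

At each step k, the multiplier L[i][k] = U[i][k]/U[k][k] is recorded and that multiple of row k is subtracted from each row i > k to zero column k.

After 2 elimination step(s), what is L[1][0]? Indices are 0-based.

Step 1: pivot at (0,0) is 4.
  row1 ← row1 − (4)·row0  ⇒  L[1][0]=4, U row1=(0, 4, 4, 1)
  row2 ← row2 − (4)·row0  ⇒  L[2][0]=4, U row2=(0, 1, 0, 2)
  row3 ← row3 − (1)·row0  ⇒  L[3][0]=1, U row3=(0, 2, 4, 1)
Step 2: pivot at (1,1) is 4.
  row2 ← row2 − (4)·row1  ⇒  L[2][1]=4, U row2=(0, 0, 4, 3)
  row3 ← row3 − (3)·row1  ⇒  L[3][1]=3, U row3=(0, 0, 2, 3)

L[1][0] = 4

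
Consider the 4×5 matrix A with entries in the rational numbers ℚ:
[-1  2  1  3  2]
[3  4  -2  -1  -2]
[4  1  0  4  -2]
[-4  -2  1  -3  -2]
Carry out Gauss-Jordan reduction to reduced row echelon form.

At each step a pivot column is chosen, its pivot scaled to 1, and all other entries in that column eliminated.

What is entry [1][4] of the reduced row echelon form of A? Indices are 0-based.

pivot(0,0)=-1: scale R0 → (1, -2, -1, -3, -2)
  clear (1,0): R1 −= (3)R0 → (0, 10, 1, 8, 4)
  clear (2,0): R2 −= (4)R0 → (0, 9, 4, 16, 6)
  clear (3,0): R3 −= (-4)R0 → (0, -10, -3, -15, -10)
pivot(1,1)=10: scale R1 → (0, 1, 1/10, 4/5, 2/5)
  clear (0,1): R0 −= (-2)R1 → (1, 0, -4/5, -7/5, -6/5)
  clear (2,1): R2 −= (9)R1 → (0, 0, 31/10, 44/5, 12/5)
  clear (3,1): R3 −= (-10)R1 → (0, 0, -2, -7, -6)
pivot(2,2)=31/10: scale R2 → (0, 0, 1, 88/31, 24/31)
  clear (0,2): R0 −= (-4/5)R2 → (1, 0, 0, 27/31, -18/31)
  clear (1,2): R1 −= (1/10)R2 → (0, 1, 0, 16/31, 10/31)
  clear (3,2): R3 −= (-2)R2 → (0, 0, 0, -41/31, -138/31)
pivot(3,3)=-41/31: scale R3 → (0, 0, 0, 1, 138/41)
  clear (0,3): R0 −= (27/31)R3 → (1, 0, 0, 0, -144/41)
  clear (1,3): R1 −= (16/31)R3 → (0, 1, 0, 0, -58/41)
  clear (2,3): R2 −= (88/31)R3 → (0, 0, 1, 0, -360/41)

M[1][4] = -58/41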